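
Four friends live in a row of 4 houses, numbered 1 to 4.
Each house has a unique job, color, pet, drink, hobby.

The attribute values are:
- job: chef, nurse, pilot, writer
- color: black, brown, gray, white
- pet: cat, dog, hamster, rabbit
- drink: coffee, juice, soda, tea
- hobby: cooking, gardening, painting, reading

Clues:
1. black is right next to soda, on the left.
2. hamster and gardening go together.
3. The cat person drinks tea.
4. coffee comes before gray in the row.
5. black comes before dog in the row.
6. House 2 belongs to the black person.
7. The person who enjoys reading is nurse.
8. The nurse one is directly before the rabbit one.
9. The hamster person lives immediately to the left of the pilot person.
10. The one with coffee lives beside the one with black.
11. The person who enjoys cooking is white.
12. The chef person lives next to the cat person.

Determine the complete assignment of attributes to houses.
Solution:

House | Job | Color | Pet | Drink | Hobby
-----------------------------------------
  1   | chef | brown | hamster | coffee | gardening
  2   | pilot | black | cat | tea | painting
  3   | nurse | gray | dog | soda | reading
  4   | writer | white | rabbit | juice | cooking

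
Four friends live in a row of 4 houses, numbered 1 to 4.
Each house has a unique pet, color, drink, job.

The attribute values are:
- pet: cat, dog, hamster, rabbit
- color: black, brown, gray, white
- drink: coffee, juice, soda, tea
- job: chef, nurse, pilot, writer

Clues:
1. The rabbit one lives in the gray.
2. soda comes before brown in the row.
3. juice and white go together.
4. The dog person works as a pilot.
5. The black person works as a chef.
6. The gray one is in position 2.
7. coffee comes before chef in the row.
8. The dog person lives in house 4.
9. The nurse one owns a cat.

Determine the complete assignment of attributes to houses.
Solution:

House | Pet | Color | Drink | Job
---------------------------------
  1   | cat | white | juice | nurse
  2   | rabbit | gray | coffee | writer
  3   | hamster | black | soda | chef
  4   | dog | brown | tea | pilot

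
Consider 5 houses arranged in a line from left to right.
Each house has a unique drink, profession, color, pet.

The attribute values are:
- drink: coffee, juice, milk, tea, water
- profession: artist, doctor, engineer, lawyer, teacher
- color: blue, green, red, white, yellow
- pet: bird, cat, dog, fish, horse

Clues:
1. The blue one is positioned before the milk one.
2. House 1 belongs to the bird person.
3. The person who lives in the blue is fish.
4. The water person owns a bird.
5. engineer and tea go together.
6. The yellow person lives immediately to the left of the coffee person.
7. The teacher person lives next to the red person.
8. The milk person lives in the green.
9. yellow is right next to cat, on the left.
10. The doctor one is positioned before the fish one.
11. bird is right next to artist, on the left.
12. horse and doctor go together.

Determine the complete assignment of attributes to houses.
Solution:

House | Drink | Profession | Color | Pet
----------------------------------------
  1   | water | teacher | yellow | bird
  2   | coffee | artist | red | cat
  3   | juice | doctor | white | horse
  4   | tea | engineer | blue | fish
  5   | milk | lawyer | green | dog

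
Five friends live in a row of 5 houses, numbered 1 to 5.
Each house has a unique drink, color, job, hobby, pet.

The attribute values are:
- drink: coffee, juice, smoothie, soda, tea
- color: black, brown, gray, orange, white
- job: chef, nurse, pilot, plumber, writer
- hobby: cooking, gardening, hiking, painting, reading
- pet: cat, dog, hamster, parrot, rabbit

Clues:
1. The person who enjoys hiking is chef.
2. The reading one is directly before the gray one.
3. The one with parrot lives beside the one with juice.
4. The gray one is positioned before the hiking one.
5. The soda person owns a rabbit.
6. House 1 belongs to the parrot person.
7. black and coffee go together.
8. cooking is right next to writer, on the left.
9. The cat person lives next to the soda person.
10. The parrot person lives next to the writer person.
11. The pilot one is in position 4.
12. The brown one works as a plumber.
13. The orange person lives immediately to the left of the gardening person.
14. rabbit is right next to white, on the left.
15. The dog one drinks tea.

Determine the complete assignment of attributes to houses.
Solution:

House | Drink | Color | Job | Hobby | Pet
-----------------------------------------
  1   | smoothie | brown | plumber | cooking | parrot
  2   | juice | orange | writer | reading | cat
  3   | soda | gray | nurse | gardening | rabbit
  4   | tea | white | pilot | painting | dog
  5   | coffee | black | chef | hiking | hamster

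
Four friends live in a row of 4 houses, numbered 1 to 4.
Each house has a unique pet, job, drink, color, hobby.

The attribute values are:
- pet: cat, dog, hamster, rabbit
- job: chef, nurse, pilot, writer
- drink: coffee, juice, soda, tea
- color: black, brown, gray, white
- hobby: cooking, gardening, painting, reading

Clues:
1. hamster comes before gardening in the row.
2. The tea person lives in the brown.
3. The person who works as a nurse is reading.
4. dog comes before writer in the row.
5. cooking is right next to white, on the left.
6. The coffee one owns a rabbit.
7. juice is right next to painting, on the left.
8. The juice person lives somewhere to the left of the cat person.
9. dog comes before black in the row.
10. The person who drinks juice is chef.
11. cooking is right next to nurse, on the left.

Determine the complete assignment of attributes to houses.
Solution:

House | Pet | Job | Drink | Color | Hobby
-----------------------------------------
  1   | hamster | pilot | tea | brown | cooking
  2   | rabbit | nurse | coffee | white | reading
  3   | dog | chef | juice | gray | gardening
  4   | cat | writer | soda | black | painting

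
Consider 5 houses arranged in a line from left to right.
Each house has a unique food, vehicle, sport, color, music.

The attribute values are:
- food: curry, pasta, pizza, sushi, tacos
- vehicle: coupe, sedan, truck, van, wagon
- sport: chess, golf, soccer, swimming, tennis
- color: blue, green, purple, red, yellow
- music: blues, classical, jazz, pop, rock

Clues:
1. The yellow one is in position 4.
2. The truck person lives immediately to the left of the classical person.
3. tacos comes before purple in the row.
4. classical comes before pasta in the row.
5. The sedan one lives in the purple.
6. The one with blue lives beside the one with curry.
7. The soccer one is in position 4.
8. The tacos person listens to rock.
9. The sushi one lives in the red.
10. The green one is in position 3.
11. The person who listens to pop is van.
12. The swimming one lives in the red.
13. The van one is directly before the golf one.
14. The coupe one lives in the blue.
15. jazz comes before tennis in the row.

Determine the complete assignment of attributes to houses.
Solution:

House | Food | Vehicle | Sport | Color | Music
----------------------------------------------
  1   | sushi | van | swimming | red | pop
  2   | tacos | coupe | golf | blue | rock
  3   | curry | truck | chess | green | jazz
  4   | pizza | wagon | soccer | yellow | classical
  5   | pasta | sedan | tennis | purple | blues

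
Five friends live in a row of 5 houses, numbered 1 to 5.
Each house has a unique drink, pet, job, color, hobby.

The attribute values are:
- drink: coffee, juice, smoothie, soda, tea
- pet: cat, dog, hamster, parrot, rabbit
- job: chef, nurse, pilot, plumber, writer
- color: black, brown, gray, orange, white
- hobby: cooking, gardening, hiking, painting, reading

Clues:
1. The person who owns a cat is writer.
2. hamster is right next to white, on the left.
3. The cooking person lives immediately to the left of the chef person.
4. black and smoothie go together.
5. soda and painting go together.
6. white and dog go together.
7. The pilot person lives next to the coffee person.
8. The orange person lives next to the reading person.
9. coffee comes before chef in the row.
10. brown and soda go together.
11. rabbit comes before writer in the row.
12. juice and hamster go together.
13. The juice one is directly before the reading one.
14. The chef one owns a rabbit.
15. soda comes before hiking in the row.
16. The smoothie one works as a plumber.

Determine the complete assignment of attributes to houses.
Solution:

House | Drink | Pet | Job | Color | Hobby
-----------------------------------------
  1   | juice | hamster | pilot | orange | gardening
  2   | coffee | dog | nurse | white | reading
  3   | smoothie | parrot | plumber | black | cooking
  4   | soda | rabbit | chef | brown | painting
  5   | tea | cat | writer | gray | hiking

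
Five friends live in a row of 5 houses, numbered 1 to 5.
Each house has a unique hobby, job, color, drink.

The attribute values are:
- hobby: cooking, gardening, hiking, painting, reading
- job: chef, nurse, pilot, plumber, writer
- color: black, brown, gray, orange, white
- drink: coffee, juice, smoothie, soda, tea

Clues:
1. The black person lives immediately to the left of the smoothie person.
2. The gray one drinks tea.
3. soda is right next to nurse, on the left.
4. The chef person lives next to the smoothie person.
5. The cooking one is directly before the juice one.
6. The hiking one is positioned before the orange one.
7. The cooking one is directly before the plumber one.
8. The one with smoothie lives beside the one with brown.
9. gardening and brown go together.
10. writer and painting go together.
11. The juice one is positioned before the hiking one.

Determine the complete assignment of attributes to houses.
Solution:

House | Hobby | Job | Color | Drink
-----------------------------------
  1   | reading | chef | black | soda
  2   | cooking | nurse | white | smoothie
  3   | gardening | plumber | brown | juice
  4   | hiking | pilot | gray | tea
  5   | painting | writer | orange | coffee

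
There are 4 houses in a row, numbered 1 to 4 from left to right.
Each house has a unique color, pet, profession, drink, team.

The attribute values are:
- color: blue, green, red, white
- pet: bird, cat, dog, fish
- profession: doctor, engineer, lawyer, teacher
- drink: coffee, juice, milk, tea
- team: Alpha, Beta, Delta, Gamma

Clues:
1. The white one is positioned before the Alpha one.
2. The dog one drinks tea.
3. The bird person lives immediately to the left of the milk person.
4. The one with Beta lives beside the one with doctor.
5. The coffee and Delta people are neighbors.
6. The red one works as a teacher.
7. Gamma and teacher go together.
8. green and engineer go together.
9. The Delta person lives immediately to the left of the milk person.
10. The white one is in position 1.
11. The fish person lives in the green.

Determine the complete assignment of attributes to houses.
Solution:

House | Color | Pet | Profession | Drink | Team
-----------------------------------------------
  1   | white | cat | lawyer | coffee | Beta
  2   | blue | bird | doctor | juice | Delta
  3   | green | fish | engineer | milk | Alpha
  4   | red | dog | teacher | tea | Gamma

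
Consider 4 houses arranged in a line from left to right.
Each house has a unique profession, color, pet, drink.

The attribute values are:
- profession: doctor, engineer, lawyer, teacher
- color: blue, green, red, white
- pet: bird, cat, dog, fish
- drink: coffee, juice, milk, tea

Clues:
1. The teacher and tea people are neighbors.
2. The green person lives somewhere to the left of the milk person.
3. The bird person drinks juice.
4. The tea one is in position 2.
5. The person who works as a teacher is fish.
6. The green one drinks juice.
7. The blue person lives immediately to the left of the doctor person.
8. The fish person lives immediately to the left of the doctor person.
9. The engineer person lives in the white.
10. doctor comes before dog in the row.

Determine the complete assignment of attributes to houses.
Solution:

House | Profession | Color | Pet | Drink
----------------------------------------
  1   | teacher | blue | fish | coffee
  2   | doctor | red | cat | tea
  3   | lawyer | green | bird | juice
  4   | engineer | white | dog | milk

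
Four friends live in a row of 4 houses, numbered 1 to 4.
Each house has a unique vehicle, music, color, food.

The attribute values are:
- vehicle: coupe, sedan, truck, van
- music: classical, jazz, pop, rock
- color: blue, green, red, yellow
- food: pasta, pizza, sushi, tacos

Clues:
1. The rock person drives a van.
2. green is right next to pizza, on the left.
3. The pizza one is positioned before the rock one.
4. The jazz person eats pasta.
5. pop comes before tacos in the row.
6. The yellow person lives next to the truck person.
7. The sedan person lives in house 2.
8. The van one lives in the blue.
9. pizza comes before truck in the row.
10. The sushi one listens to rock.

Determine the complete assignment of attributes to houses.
Solution:

House | Vehicle | Music | Color | Food
--------------------------------------
  1   | coupe | jazz | green | pasta
  2   | sedan | pop | yellow | pizza
  3   | truck | classical | red | tacos
  4   | van | rock | blue | sushi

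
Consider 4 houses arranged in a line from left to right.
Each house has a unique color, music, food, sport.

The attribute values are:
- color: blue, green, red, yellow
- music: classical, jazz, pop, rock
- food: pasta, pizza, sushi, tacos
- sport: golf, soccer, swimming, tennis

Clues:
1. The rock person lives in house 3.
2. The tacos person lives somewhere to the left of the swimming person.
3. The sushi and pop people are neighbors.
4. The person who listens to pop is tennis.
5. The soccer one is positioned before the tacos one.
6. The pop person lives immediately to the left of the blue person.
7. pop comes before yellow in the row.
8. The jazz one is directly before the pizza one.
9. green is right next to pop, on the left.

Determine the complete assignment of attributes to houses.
Solution:

House | Color | Music | Food | Sport
------------------------------------
  1   | green | jazz | sushi | soccer
  2   | red | pop | pizza | tennis
  3   | blue | rock | tacos | golf
  4   | yellow | classical | pasta | swimming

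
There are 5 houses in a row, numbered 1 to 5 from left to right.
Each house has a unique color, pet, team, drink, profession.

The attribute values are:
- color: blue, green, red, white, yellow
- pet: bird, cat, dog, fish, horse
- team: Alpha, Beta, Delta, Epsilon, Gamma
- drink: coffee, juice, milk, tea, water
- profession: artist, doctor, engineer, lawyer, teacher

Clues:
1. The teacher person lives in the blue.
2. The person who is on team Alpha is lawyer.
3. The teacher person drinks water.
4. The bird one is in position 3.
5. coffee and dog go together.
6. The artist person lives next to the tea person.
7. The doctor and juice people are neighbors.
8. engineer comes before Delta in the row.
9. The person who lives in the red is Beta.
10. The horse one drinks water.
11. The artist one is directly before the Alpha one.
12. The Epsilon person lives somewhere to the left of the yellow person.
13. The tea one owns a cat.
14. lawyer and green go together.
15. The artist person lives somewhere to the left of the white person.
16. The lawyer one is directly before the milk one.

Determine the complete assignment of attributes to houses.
Solution:

House | Color | Pet | Team | Drink | Profession
-----------------------------------------------
  1   | red | dog | Beta | coffee | artist
  2   | green | cat | Alpha | tea | lawyer
  3   | white | bird | Epsilon | milk | doctor
  4   | yellow | fish | Gamma | juice | engineer
  5   | blue | horse | Delta | water | teacher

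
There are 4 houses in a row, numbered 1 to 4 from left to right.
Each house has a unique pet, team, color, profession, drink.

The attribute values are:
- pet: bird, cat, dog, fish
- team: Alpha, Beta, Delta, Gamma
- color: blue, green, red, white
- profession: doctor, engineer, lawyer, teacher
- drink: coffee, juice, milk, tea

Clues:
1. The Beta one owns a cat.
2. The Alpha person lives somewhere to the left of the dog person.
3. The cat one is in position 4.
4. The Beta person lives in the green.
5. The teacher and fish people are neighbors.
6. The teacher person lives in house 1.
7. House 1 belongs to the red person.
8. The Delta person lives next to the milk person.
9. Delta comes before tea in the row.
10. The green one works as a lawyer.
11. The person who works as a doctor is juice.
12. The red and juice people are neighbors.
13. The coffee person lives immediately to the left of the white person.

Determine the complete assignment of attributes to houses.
Solution:

House | Pet | Team | Color | Profession | Drink
-----------------------------------------------
  1   | bird | Alpha | red | teacher | coffee
  2   | fish | Delta | white | doctor | juice
  3   | dog | Gamma | blue | engineer | milk
  4   | cat | Beta | green | lawyer | tea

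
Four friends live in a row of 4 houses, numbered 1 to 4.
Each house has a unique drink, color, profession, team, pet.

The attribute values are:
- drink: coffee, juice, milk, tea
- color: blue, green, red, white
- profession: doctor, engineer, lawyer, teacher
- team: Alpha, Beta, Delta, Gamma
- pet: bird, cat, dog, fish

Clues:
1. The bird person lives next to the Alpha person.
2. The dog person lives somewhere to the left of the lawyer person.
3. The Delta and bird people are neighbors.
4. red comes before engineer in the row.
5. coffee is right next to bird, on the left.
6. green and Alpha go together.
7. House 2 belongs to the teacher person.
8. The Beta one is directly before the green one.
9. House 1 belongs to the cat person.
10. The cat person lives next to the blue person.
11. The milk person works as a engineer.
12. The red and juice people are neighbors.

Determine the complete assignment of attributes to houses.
Solution:

House | Drink | Color | Profession | Team | Pet
-----------------------------------------------
  1   | coffee | red | doctor | Delta | cat
  2   | juice | blue | teacher | Beta | bird
  3   | milk | green | engineer | Alpha | dog
  4   | tea | white | lawyer | Gamma | fish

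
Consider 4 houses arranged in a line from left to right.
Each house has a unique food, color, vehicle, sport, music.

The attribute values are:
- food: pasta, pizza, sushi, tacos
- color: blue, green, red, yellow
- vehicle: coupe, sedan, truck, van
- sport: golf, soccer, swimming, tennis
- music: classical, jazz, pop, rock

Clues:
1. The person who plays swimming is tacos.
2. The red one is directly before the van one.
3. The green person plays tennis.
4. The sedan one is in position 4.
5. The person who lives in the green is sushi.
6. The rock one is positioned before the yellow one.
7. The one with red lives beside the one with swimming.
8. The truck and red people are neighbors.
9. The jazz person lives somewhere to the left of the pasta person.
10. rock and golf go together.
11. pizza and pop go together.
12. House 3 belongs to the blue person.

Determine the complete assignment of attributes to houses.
Solution:

House | Food | Color | Vehicle | Sport | Music
----------------------------------------------
  1   | sushi | green | truck | tennis | jazz
  2   | pasta | red | coupe | golf | rock
  3   | tacos | blue | van | swimming | classical
  4   | pizza | yellow | sedan | soccer | pop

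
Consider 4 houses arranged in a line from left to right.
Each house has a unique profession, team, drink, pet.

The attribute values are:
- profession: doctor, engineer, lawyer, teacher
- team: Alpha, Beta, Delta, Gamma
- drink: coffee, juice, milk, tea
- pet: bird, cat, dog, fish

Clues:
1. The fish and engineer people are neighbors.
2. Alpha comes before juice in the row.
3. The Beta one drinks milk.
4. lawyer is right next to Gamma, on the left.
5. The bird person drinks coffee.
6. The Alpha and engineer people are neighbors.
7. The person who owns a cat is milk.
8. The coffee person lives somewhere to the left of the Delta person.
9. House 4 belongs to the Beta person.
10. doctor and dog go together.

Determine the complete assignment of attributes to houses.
Solution:

House | Profession | Team | Drink | Pet
---------------------------------------
  1   | lawyer | Alpha | tea | fish
  2   | engineer | Gamma | coffee | bird
  3   | doctor | Delta | juice | dog
  4   | teacher | Beta | milk | cat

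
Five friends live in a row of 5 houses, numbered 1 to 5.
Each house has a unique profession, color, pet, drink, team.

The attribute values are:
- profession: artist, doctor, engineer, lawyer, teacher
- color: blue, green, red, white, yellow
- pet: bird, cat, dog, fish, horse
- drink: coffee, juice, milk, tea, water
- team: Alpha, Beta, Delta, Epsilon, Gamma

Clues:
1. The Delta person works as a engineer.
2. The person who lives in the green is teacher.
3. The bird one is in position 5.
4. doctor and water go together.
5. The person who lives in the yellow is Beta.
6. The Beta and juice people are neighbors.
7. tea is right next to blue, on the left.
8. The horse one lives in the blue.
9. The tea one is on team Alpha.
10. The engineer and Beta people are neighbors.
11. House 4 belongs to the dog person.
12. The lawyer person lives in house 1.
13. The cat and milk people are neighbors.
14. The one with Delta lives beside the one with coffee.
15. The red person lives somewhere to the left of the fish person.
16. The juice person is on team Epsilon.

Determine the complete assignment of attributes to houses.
Solution:

House | Profession | Color | Pet | Drink | Team
-----------------------------------------------
  1   | lawyer | red | cat | tea | Alpha
  2   | engineer | blue | horse | milk | Delta
  3   | artist | yellow | fish | coffee | Beta
  4   | teacher | green | dog | juice | Epsilon
  5   | doctor | white | bird | water | Gamma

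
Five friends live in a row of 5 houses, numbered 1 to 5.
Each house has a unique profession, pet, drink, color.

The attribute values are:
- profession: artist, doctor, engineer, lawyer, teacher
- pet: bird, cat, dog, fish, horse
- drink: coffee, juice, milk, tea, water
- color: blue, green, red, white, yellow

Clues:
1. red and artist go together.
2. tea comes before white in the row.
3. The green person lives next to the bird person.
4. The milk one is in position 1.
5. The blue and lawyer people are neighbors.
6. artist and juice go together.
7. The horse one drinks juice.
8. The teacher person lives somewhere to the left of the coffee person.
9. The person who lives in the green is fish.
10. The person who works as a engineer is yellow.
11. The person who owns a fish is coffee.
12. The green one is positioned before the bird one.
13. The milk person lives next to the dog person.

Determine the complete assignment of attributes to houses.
Solution:

House | Profession | Pet | Drink | Color
----------------------------------------
  1   | engineer | cat | milk | yellow
  2   | teacher | dog | tea | blue
  3   | lawyer | fish | coffee | green
  4   | doctor | bird | water | white
  5   | artist | horse | juice | red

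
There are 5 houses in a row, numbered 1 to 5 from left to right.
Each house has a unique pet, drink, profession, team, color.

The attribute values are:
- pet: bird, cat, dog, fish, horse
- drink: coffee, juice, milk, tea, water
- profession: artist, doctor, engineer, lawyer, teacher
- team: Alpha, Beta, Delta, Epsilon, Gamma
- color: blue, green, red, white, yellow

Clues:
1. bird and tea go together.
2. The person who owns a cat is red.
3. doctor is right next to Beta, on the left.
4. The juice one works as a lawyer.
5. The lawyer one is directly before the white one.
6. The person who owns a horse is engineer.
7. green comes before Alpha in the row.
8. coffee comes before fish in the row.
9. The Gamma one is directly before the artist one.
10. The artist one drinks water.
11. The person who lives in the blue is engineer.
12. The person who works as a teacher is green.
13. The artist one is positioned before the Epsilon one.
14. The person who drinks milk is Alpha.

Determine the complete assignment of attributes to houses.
Solution:

House | Pet | Drink | Profession | Team | Color
-----------------------------------------------
  1   | cat | juice | lawyer | Delta | red
  2   | dog | coffee | doctor | Gamma | white
  3   | fish | water | artist | Beta | yellow
  4   | bird | tea | teacher | Epsilon | green
  5   | horse | milk | engineer | Alpha | blue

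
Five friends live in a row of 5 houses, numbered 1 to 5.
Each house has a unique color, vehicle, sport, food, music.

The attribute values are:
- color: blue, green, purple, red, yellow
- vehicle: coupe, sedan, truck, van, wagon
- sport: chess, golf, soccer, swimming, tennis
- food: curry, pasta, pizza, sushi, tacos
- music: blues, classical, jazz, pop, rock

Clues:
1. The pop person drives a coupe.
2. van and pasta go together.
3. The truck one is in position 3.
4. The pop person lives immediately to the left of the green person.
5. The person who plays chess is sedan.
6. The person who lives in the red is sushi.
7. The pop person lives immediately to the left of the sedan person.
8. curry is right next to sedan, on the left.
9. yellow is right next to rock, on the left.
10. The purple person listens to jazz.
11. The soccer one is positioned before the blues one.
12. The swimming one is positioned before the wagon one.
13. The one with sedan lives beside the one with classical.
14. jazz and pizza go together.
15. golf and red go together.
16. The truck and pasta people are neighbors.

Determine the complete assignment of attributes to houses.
Solution:

House | Color | Vehicle | Sport | Food | Music
----------------------------------------------
  1   | yellow | coupe | soccer | curry | pop
  2   | green | sedan | chess | tacos | rock
  3   | red | truck | golf | sushi | classical
  4   | blue | van | swimming | pasta | blues
  5   | purple | wagon | tennis | pizza | jazz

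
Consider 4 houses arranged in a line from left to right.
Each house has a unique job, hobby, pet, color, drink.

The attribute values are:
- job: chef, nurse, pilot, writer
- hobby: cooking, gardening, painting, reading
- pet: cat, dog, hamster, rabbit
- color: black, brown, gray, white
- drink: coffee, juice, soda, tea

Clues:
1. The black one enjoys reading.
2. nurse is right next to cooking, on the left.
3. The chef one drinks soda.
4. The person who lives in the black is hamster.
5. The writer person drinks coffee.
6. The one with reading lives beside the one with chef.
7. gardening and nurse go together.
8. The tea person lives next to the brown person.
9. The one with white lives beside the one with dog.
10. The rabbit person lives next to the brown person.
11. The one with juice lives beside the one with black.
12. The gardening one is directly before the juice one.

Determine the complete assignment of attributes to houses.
Solution:

House | Job | Hobby | Pet | Color | Drink
-----------------------------------------
  1   | nurse | gardening | rabbit | white | tea
  2   | pilot | cooking | dog | brown | juice
  3   | writer | reading | hamster | black | coffee
  4   | chef | painting | cat | gray | soda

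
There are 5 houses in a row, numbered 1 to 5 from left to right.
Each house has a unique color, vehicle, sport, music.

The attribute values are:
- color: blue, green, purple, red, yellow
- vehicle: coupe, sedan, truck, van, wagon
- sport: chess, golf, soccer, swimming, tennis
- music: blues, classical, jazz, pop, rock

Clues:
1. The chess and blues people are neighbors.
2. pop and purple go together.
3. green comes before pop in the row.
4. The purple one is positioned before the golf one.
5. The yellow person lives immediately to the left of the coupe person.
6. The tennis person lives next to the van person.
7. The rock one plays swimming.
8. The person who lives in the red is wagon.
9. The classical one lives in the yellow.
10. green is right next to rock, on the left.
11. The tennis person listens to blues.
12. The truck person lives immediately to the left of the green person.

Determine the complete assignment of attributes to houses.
Solution:

House | Color | Vehicle | Sport | Music
---------------------------------------
  1   | yellow | truck | chess | classical
  2   | green | coupe | tennis | blues
  3   | blue | van | swimming | rock
  4   | purple | sedan | soccer | pop
  5   | red | wagon | golf | jazz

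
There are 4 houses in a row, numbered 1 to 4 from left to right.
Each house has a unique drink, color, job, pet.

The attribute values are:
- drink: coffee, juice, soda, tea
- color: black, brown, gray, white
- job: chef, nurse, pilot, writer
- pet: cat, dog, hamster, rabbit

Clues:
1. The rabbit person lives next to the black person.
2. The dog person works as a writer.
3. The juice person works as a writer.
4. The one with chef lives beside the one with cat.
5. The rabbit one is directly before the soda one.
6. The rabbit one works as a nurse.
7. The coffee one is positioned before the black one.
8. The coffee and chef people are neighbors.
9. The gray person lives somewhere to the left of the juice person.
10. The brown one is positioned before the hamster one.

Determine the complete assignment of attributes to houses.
Solution:

House | Drink | Color | Job | Pet
---------------------------------
  1   | coffee | brown | nurse | rabbit
  2   | soda | black | chef | hamster
  3   | tea | gray | pilot | cat
  4   | juice | white | writer | dog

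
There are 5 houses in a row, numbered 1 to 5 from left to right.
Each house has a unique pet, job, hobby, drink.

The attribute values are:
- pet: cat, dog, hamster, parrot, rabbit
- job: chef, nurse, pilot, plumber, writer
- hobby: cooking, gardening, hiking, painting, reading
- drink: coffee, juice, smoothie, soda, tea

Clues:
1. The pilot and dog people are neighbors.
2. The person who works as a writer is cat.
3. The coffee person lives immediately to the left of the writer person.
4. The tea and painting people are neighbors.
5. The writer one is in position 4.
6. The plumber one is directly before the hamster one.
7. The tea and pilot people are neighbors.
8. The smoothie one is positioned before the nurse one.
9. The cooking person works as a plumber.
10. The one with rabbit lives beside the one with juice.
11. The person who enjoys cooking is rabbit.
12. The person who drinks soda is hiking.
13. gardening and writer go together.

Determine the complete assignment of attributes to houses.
Solution:

House | Pet | Job | Hobby | Drink
---------------------------------
  1   | rabbit | plumber | cooking | tea
  2   | hamster | pilot | painting | juice
  3   | dog | chef | reading | coffee
  4   | cat | writer | gardening | smoothie
  5   | parrot | nurse | hiking | soda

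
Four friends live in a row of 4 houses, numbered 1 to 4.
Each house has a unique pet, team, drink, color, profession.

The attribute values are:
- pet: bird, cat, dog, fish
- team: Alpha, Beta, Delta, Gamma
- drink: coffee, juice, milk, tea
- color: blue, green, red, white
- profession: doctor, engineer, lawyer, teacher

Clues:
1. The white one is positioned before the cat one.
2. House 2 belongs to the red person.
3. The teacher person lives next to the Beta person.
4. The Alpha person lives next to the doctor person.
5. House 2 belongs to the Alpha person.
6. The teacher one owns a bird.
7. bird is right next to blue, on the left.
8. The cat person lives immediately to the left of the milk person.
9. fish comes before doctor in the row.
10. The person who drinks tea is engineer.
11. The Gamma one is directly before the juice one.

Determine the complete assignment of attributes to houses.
Solution:

House | Pet | Team | Drink | Color | Profession
-----------------------------------------------
  1   | fish | Gamma | tea | white | engineer
  2   | bird | Alpha | juice | red | teacher
  3   | cat | Beta | coffee | blue | doctor
  4   | dog | Delta | milk | green | lawyer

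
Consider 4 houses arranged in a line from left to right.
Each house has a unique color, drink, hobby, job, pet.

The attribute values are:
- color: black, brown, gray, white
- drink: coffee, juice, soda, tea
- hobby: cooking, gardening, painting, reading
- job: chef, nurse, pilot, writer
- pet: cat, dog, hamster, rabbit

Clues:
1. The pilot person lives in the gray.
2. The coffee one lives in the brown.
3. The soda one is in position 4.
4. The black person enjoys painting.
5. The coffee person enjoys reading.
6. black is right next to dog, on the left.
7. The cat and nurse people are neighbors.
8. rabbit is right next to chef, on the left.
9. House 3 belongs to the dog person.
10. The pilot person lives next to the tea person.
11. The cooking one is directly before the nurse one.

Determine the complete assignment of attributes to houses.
Solution:

House | Color | Drink | Hobby | Job | Pet
-----------------------------------------
  1   | gray | juice | cooking | pilot | cat
  2   | black | tea | painting | nurse | rabbit
  3   | brown | coffee | reading | chef | dog
  4   | white | soda | gardening | writer | hamster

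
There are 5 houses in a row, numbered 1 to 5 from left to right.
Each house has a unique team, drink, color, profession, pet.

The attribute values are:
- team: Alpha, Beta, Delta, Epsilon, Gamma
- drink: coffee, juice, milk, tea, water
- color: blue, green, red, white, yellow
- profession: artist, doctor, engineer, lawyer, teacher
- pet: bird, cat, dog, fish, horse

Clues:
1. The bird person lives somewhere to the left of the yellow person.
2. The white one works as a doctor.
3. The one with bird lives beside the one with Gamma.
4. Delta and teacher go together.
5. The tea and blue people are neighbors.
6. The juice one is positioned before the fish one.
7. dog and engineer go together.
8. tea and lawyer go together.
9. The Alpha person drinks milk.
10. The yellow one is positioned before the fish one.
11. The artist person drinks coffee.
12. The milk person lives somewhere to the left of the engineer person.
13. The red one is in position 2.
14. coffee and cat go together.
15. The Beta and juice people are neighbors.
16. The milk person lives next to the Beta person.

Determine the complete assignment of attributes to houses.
Solution:

House | Team | Drink | Color | Profession | Pet
-----------------------------------------------
  1   | Alpha | milk | white | doctor | horse
  2   | Beta | tea | red | lawyer | bird
  3   | Gamma | juice | blue | engineer | dog
  4   | Epsilon | coffee | yellow | artist | cat
  5   | Delta | water | green | teacher | fish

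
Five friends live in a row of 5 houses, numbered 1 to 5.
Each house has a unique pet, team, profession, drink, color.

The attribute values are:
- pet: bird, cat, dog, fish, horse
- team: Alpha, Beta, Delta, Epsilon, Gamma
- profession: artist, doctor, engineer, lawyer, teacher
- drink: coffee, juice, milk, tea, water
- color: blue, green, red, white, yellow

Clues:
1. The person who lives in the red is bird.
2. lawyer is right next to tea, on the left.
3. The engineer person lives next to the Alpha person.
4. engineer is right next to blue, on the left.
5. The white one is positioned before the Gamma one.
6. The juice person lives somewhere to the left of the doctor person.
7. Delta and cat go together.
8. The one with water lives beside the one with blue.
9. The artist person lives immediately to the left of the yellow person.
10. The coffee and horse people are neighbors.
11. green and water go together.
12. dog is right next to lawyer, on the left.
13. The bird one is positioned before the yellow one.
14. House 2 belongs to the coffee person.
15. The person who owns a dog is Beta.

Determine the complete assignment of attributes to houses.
Solution:

House | Pet | Team | Profession | Drink | Color
-----------------------------------------------
  1   | dog | Beta | engineer | water | green
  2   | fish | Alpha | lawyer | coffee | blue
  3   | horse | Epsilon | teacher | tea | white
  4   | bird | Gamma | artist | juice | red
  5   | cat | Delta | doctor | milk | yellow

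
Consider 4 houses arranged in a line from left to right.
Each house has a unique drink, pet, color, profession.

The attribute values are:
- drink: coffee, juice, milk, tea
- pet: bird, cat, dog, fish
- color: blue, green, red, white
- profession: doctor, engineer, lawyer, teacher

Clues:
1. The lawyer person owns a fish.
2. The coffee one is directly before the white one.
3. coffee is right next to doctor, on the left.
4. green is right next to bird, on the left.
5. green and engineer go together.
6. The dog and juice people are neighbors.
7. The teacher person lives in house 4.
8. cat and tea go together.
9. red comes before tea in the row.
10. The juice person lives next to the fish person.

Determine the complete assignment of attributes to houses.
Solution:

House | Drink | Pet | Color | Profession
----------------------------------------
  1   | coffee | dog | green | engineer
  2   | juice | bird | white | doctor
  3   | milk | fish | red | lawyer
  4   | tea | cat | blue | teacher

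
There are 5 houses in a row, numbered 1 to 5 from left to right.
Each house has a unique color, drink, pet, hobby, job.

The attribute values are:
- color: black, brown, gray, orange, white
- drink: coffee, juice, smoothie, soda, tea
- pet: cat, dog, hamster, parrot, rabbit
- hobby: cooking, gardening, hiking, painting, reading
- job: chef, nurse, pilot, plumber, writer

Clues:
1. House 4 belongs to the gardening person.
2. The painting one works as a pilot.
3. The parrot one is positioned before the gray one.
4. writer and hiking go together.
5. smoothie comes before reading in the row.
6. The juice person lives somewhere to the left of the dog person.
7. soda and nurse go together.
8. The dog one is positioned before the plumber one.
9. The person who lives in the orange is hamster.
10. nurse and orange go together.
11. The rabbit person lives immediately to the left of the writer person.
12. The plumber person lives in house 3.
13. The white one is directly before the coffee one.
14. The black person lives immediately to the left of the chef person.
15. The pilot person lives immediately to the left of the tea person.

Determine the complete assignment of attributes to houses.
Solution:

House | Color | Drink | Pet | Hobby | Job
-----------------------------------------
  1   | brown | juice | rabbit | painting | pilot
  2   | white | tea | dog | hiking | writer
  3   | black | coffee | parrot | cooking | plumber
  4   | gray | smoothie | cat | gardening | chef
  5   | orange | soda | hamster | reading | nurse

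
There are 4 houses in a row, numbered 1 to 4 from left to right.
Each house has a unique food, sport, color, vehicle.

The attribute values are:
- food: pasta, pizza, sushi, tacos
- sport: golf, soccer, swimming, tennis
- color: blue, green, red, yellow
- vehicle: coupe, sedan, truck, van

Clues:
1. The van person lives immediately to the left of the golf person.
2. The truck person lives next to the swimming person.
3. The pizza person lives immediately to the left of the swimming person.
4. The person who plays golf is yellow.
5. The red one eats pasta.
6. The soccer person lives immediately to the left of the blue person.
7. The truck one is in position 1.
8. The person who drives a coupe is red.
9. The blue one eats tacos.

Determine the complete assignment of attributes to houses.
Solution:

House | Food | Sport | Color | Vehicle
--------------------------------------
  1   | pizza | soccer | green | truck
  2   | tacos | swimming | blue | van
  3   | sushi | golf | yellow | sedan
  4   | pasta | tennis | red | coupe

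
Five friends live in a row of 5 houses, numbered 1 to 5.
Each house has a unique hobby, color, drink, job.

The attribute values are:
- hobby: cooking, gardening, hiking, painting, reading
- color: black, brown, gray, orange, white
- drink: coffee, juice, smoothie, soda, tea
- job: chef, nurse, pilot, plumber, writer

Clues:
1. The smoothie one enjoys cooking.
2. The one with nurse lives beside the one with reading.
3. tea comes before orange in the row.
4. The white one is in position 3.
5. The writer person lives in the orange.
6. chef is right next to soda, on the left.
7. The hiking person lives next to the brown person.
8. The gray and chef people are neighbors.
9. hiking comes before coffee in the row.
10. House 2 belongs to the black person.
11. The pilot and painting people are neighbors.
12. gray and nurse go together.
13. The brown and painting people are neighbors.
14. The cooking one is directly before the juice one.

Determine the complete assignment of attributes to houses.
Solution:

House | Hobby | Color | Drink | Job
-----------------------------------
  1   | cooking | gray | smoothie | nurse
  2   | reading | black | juice | chef
  3   | hiking | white | soda | plumber
  4   | gardening | brown | tea | pilot
  5   | painting | orange | coffee | writer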